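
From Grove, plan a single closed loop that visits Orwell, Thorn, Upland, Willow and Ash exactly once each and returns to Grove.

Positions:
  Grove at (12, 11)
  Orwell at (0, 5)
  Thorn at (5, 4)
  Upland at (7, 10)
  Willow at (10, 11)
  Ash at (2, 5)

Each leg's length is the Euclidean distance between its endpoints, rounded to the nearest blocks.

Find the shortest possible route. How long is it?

Shortest round trip = 29 blocks.

Grove - Orwell - Thorn - Upland - Willow - Ash - Grove: 13+5+6+3+10+12 = 49
Grove - Orwell - Thorn - Upland - Ash - Willow - Grove: 13+5+6+7+10+2 = 43
Grove - Orwell - Thorn - Willow - Upland - Ash - Grove: 13+5+9+3+7+12 = 49
Grove - Orwell - Thorn - Willow - Ash - Upland - Grove: 13+5+9+10+7+5 = 49
Grove - Orwell - Thorn - Ash - Upland - Willow - Grove: 13+5+3+7+3+2 = 33
Grove - Orwell - Thorn - Ash - Willow - Upland - Grove: 13+5+3+10+3+5 = 39
Grove - Orwell - Upland - Thorn - Willow - Ash - Grove: 13+9+6+9+10+12 = 59
Grove - Orwell - Upland - Thorn - Ash - Willow - Grove: 13+9+6+3+10+2 = 43
Grove - Orwell - Upland - Willow - Thorn - Ash - Grove: 13+9+3+9+3+12 = 49
Grove - Orwell - Upland - Willow - Ash - Thorn - Grove: 13+9+3+10+3+10 = 48
Grove - Orwell - Upland - Ash - Thorn - Willow - Grove: 13+9+7+3+9+2 = 43
Grove - Orwell - Upland - Ash - Willow - Thorn - Grove: 13+9+7+10+9+10 = 58
Grove - Orwell - Willow - Thorn - Upland - Ash - Grove: 13+12+9+6+7+12 = 59
Grove - Orwell - Willow - Thorn - Ash - Upland - Grove: 13+12+9+3+7+5 = 49
… (46 more)
Grove - Orwell - Ash - Thorn - Upland - Willow - Grove: 13+2+3+6+3+2 = 29  ← best
The minimum is 29.
One optimal route: Grove → Orwell → Ash → Thorn → Upland → Willow → Grove (or its reverse).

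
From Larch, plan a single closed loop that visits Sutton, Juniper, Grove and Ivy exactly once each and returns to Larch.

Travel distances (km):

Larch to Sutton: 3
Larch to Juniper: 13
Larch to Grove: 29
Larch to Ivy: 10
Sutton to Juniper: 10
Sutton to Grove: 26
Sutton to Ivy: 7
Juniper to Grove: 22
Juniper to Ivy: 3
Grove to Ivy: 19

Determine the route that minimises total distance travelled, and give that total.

Shortest round trip = 64 km.

There are 12 distinct closed tours to check (reversals are equivalent).
Larch → Sutton → Juniper → Grove → Ivy → Larch: 3+10+22+19+10 = 64
Larch → Sutton → Juniper → Ivy → Grove → Larch: 3+10+3+19+29 = 64
Larch → Sutton → Grove → Juniper → Ivy → Larch: 3+26+22+3+10 = 64
Larch → Sutton → Grove → Ivy → Juniper → Larch: 3+26+19+3+13 = 64
Larch → Sutton → Ivy → Juniper → Grove → Larch: 3+7+3+22+29 = 64
Larch → Sutton → Ivy → Grove → Juniper → Larch: 3+7+19+22+13 = 64
Larch → Juniper → Sutton → Grove → Ivy → Larch: 13+10+26+19+10 = 78
Larch → Juniper → Sutton → Ivy → Grove → Larch: 13+10+7+19+29 = 78
Larch → Juniper → Grove → Sutton → Ivy → Larch: 13+22+26+7+10 = 78
Larch → Juniper → Ivy → Sutton → Grove → Larch: 13+3+7+26+29 = 78
Larch → Grove → Sutton → Juniper → Ivy → Larch: 29+26+10+3+10 = 78
Larch → Grove → Juniper → Sutton → Ivy → Larch: 29+22+10+7+10 = 78
The minimum is 64.
One optimal route: Larch → Sutton → Juniper → Grove → Ivy → Larch (or its reverse).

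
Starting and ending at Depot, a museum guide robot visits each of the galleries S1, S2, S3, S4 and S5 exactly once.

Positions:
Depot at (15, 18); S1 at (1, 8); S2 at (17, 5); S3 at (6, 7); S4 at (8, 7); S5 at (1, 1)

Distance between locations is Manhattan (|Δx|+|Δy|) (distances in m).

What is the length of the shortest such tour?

Shortest round trip = 68 m.

Depot-S1-S2-S3-S4-S5-Depot: 24+19+13+2+13+31 = 102
Depot-S1-S2-S3-S5-S4-Depot: 24+19+13+11+13+18 = 98
Depot-S1-S2-S4-S3-S5-Depot: 24+19+11+2+11+31 = 98
Depot-S1-S2-S4-S5-S3-Depot: 24+19+11+13+11+20 = 98
Depot-S1-S2-S5-S3-S4-Depot: 24+19+20+11+2+18 = 94
Depot-S1-S2-S5-S4-S3-Depot: 24+19+20+13+2+20 = 98
Depot-S1-S3-S2-S4-S5-Depot: 24+6+13+11+13+31 = 98
Depot-S1-S3-S2-S5-S4-Depot: 24+6+13+20+13+18 = 94
Depot-S1-S3-S4-S2-S5-Depot: 24+6+2+11+20+31 = 94
Depot-S1-S3-S4-S5-S2-Depot: 24+6+2+13+20+15 = 80
Depot-S1-S3-S5-S2-S4-Depot: 24+6+11+20+11+18 = 90
Depot-S1-S3-S5-S4-S2-Depot: 24+6+11+13+11+15 = 80
Depot-S1-S4-S2-S3-S5-Depot: 24+8+11+13+11+31 = 98
Depot-S1-S4-S2-S5-S3-Depot: 24+8+11+20+11+20 = 94
… (46 more)
Depot-S2-S5-S1-S3-S4-Depot: 15+20+7+6+2+18 = 68  ← best
The minimum is 68.
One optimal route: Depot → S2 → S5 → S1 → S3 → S4 → Depot (or its reverse).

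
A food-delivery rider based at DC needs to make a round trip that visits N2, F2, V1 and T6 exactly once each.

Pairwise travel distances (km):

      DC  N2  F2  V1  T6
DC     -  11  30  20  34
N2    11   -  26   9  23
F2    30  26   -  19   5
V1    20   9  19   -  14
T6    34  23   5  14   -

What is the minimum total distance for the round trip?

With 4 stops there are 4!/2 = 12 distinct round trips (a route and its reverse cost the same).
DC-N2-F2-V1-T6-DC: 11+26+19+14+34 = 104
DC-N2-F2-T6-V1-DC: 11+26+5+14+20 = 76
DC-N2-V1-F2-T6-DC: 11+9+19+5+34 = 78
DC-N2-V1-T6-F2-DC: 11+9+14+5+30 = 69
DC-N2-T6-F2-V1-DC: 11+23+5+19+20 = 78
DC-N2-T6-V1-F2-DC: 11+23+14+19+30 = 97
DC-F2-N2-V1-T6-DC: 30+26+9+14+34 = 113
DC-F2-N2-T6-V1-DC: 30+26+23+14+20 = 113
DC-F2-V1-N2-T6-DC: 30+19+9+23+34 = 115
DC-F2-T6-N2-V1-DC: 30+5+23+9+20 = 87
DC-V1-N2-F2-T6-DC: 20+9+26+5+34 = 94
DC-V1-F2-N2-T6-DC: 20+19+26+23+34 = 122
The minimum is 69.
One optimal route: DC → N2 → V1 → T6 → F2 → DC (or its reverse).

69 km — the shortest possible round trip.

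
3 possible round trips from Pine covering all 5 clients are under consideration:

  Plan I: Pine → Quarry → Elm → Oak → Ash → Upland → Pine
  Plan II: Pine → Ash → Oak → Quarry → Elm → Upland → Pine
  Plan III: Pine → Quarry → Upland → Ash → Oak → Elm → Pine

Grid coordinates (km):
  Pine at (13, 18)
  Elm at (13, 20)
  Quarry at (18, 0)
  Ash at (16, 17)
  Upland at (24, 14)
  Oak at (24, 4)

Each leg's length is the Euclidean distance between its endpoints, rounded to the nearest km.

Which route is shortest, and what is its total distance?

71 km — Plan II is the shortest.

Plan I: 19 + 21 + 19 + 15 + 9 + 12 = 95
Plan II: 3 + 15 + 7 + 21 + 13 + 12 = 71
Plan III: 19 + 15 + 9 + 15 + 19 + 2 = 79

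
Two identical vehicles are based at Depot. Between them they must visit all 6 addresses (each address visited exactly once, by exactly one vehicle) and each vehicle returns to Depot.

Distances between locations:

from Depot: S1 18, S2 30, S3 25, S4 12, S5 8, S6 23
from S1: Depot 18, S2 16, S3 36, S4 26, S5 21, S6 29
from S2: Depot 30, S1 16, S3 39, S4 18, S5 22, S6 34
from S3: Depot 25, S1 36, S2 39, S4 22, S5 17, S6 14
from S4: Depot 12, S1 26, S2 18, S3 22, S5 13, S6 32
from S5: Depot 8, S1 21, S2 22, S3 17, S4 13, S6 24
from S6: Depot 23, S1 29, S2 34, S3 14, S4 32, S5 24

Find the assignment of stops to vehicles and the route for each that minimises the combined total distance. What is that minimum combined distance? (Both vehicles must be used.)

There are 2^5 − 1 = 31 ways to divide the 6 stops into two non-empty groups. For each, the best each vehicle can do is its own shortest tour through its group:
  {S1} + {S2, S3, S4, S5, S6}: 36 + 103 = 139
  {S2} + {S1, S3, S4, S5, S6}: 60 + 103 = 163
  {S1, S2} + {S3, S4, S5, S6}: 64 + 79 = 143
  {S3} + {S1, S2, S4, S5, S6}: 50 + 107 = 157
  {S1, S3} + {S2, S4, S5, S6}: 79 + 96 = 175
  {S2, S3} + {S1, S4, S5, S6}: 94 + 96 = 190
  … (31 splits in total)
  {S1, S2, S4} + {S3, S5, S6}: 64 + 62 = 126  ← best
Best: vehicle 1 Depot → S1 → S2 → S4 → Depot = 64; vehicle 2 Depot → S5 → S3 → S6 → Depot = 62; combined 126.

126 — the smallest possible combined total.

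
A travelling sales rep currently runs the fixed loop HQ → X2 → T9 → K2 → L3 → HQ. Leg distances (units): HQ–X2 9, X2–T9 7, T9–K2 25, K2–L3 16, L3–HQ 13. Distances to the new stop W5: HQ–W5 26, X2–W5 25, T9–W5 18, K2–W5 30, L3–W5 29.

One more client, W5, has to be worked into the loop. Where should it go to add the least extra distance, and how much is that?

Adding 23 by placing W5 on the T9–K2 leg.

Insertion cost between consecutive stops i–j is d(i,W5) + d(W5,j) − d(i,j):
  between HQ and X2: 26 + 25 − 9 = 42
  between X2 and T9: 25 + 18 − 7 = 36
  between T9 and K2: 18 + 30 − 25 = 23
  between K2 and L3: 30 + 29 − 16 = 43
  between L3 and HQ: 29 + 26 − 13 = 42
Cheapest insertion is between T9 and K2, adding 23.
New total = 70 + 23 = 93.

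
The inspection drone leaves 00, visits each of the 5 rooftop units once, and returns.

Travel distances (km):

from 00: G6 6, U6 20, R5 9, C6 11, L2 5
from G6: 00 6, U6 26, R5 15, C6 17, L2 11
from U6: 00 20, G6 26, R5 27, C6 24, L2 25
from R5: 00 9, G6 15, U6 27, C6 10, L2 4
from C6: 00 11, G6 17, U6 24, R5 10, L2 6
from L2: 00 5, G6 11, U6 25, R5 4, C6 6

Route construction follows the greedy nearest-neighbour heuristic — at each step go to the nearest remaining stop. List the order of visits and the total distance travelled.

At 00 the remaining stops are L2 5, G6 6, R5 9, C6 11, U6 20; go to L2.
At L2 the remaining stops are R5 4, C6 6, G6 11, U6 25; go to R5.
At R5 the remaining stops are C6 10, G6 15, U6 27; go to C6.
At C6 the remaining stops are G6 17, U6 24; go to G6.
At G6 the remaining stops are U6 26; go to U6.
Return U6→00: 20.
Total = 5 + 4 + 10 + 17 + 26 + 20 = 82.

Nearest-neighbour total = 82 km; route 00 → L2 → R5 → C6 → G6 → U6 → 00.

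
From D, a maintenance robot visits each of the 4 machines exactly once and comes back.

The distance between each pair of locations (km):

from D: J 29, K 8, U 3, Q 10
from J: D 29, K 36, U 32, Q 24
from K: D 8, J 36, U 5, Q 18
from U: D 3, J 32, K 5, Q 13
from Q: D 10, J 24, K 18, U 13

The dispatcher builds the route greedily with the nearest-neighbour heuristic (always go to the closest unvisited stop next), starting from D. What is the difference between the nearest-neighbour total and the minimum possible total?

D: U=3, K=8, Q=10, J=29 ⇒ U
U: K=5, Q=13, J=32 ⇒ K
K: Q=18, J=36 ⇒ Q
Q: J=24 ⇒ J
NN route D → U → K → Q → J → D costs 79.
Optimal: D → U → K → J → Q → D costs 78 (by enumerating all 12 distinct tours).
Excess = 79 − 78 = 1.

The nearest-neighbour route is 1 km longer than optimal.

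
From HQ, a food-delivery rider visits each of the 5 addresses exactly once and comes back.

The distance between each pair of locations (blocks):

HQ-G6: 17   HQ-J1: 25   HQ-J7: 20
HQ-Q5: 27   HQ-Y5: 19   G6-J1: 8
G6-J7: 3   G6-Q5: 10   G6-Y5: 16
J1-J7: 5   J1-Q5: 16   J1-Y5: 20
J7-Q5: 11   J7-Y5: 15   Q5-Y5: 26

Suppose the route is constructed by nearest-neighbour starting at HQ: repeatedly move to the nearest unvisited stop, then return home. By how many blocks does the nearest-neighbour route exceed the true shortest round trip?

From HQ: G6=17, Y5=19, J7=20, J1=25, Q5=27 → choose G6 (17).
From G6: J7=3, J1=8, Q5=10, Y5=16 → choose J7 (3).
From J7: J1=5, Q5=11, Y5=15 → choose J1 (5).
From J1: Q5=16, Y5=20 → choose Q5 (16).
From Q5: Y5=26 → choose Y5 (26).
NN route HQ → G6 → J7 → J1 → Q5 → Y5 → HQ costs 86.
Optimal: HQ → G6 → Q5 → J1 → J7 → Y5 → HQ costs 82 (by enumerating all 60 distinct tours).
Excess = 86 − 82 = 4.

4 blocks longer than the optimal tour.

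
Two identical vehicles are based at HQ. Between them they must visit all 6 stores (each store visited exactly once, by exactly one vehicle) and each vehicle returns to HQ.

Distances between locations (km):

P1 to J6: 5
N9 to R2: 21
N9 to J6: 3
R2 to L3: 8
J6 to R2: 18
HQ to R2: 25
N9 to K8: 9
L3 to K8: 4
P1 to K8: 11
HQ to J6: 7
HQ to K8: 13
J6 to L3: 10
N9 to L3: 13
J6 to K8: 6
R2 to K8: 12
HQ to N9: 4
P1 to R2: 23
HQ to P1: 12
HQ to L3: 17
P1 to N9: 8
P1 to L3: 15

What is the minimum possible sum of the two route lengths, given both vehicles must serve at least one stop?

There are 2^5 − 1 = 31 ways to divide the 6 stops into two non-empty groups. For each, the best each vehicle can do is its own shortest tour through its group:
  {P1} + {N9, J6, R2, L3, K8}: 24 + 50 = 74
  {N9} + {P1, J6, R2, L3, K8}: 8 + 60 = 68
  {P1, N9} + {J6, R2, L3, K8}: 24 + 50 = 74
  {J6} + {P1, N9, R2, L3, K8}: 14 + 60 = 74
  {P1, J6} + {N9, R2, L3, K8}: 24 + 50 = 74
  {N9, J6} + {P1, R2, L3, K8}: 14 + 60 = 74
  … (31 splits in total)
Best: vehicle 1 HQ → N9 → HQ = 8; vehicle 2 HQ → P1 → J6 → R2 → L3 → K8 → HQ = 60; combined 68.

68 km — the smallest possible combined total.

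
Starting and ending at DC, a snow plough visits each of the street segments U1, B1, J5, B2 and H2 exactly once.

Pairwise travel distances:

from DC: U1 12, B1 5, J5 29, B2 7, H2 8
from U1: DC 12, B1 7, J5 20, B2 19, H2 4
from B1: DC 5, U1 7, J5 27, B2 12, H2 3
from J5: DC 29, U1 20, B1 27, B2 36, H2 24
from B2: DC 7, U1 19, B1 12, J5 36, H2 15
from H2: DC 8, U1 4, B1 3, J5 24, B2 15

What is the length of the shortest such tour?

75 — the shortest possible round trip.

DC - U1 - B1 - J5 - B2 - H2 - DC: 12+7+27+36+15+8 = 105
DC - U1 - B1 - J5 - H2 - B2 - DC: 12+7+27+24+15+7 = 92
DC - U1 - B1 - B2 - J5 - H2 - DC: 12+7+12+36+24+8 = 99
DC - U1 - B1 - B2 - H2 - J5 - DC: 12+7+12+15+24+29 = 99
DC - U1 - B1 - H2 - J5 - B2 - DC: 12+7+3+24+36+7 = 89
DC - U1 - B1 - H2 - B2 - J5 - DC: 12+7+3+15+36+29 = 102
DC - U1 - J5 - B1 - B2 - H2 - DC: 12+20+27+12+15+8 = 94
DC - U1 - J5 - B1 - H2 - B2 - DC: 12+20+27+3+15+7 = 84
DC - U1 - J5 - B2 - B1 - H2 - DC: 12+20+36+12+3+8 = 91
DC - U1 - J5 - B2 - H2 - B1 - DC: 12+20+36+15+3+5 = 91
DC - U1 - J5 - H2 - B1 - B2 - DC: 12+20+24+3+12+7 = 78
DC - U1 - J5 - H2 - B2 - B1 - DC: 12+20+24+15+12+5 = 88
DC - U1 - B2 - B1 - J5 - H2 - DC: 12+19+12+27+24+8 = 102
DC - U1 - B2 - B1 - H2 - J5 - DC: 12+19+12+3+24+29 = 99
… (46 more)
DC - B1 - H2 - U1 - J5 - B2 - DC: 5+3+4+20+36+7 = 75  ← best
The minimum is 75.
One optimal route: DC → B1 → H2 → U1 → J5 → B2 → DC (or its reverse).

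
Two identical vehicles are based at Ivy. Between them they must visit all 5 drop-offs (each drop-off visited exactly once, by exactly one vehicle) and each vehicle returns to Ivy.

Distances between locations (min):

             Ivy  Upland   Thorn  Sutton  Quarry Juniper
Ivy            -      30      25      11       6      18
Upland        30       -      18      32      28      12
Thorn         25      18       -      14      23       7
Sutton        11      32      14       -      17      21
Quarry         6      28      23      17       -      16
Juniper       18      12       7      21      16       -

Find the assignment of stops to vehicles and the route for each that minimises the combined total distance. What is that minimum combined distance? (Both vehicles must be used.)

85 min — the smallest possible combined total.

Try each way of splitting the stops between the two vehicles (each non-empty) and, for each split, find the best tour for each vehicle:
  {Upland} + {Thorn, Sutton, Quarry, Juniper}: 60 + 54 = 114
  {Thorn} + {Upland, Sutton, Quarry, Juniper}: 50 + 77 = 127
  {Upland, Thorn} + {Sutton, Quarry, Juniper}: 73 + 54 = 127
  {Sutton} + {Upland, Thorn, Quarry, Juniper}: 22 + 77 = 99
  {Upland, Sutton} + {Thorn, Quarry, Juniper}: 73 + 54 = 127
  {Thorn, Sutton} + {Upland, Quarry, Juniper}: 50 + 64 = 114
  … (15 splits in total)
  {Quarry} + {Upland, Thorn, Sutton, Juniper}: 12 + 73 = 85  ← best
Best: vehicle 1 Ivy → Quarry → Ivy = 12; vehicle 2 Ivy → Sutton → Thorn → Upland → Juniper → Ivy = 73; combined 85.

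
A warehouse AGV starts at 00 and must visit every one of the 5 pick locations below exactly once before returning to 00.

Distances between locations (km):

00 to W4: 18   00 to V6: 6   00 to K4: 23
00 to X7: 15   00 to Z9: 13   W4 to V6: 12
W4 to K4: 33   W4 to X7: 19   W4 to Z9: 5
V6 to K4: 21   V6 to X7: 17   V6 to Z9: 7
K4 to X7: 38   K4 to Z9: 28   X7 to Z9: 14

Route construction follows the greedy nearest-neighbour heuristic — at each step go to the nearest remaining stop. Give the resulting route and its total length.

00 → [V6:6 / Z9:13 / X7:15 / W4:18 / K4:23] → V6 (6)
V6 → [Z9:7 / W4:12 / X7:17 / K4:21] → Z9 (7)
Z9 → [W4:5 / X7:14 / K4:28] → W4 (5)
W4 → [X7:19 / K4:33] → X7 (19)
X7 → [K4:38] → K4 (38)
Return K4→00: 23.
Total = 6 + 7 + 5 + 19 + 38 + 23 = 98.

Nearest-neighbour total = 98 km; route 00 → V6 → Z9 → W4 → X7 → K4 → 00.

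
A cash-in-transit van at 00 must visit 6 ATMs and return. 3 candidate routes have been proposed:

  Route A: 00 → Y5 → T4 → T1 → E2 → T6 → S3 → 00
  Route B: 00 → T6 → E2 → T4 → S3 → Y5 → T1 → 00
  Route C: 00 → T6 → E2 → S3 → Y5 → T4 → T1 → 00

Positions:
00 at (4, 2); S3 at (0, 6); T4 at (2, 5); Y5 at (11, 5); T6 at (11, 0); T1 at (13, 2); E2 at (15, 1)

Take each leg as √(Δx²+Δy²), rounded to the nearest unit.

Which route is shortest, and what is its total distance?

Route A: 8 + 9 + 11 + 2 + 4 + 13 + 6 = 53
Route B: 7 + 4 + 14 + 2 + 11 + 4 + 9 = 51
Route C: 7 + 4 + 16 + 11 + 9 + 11 + 9 = 67

Shortest is Route B, total 51.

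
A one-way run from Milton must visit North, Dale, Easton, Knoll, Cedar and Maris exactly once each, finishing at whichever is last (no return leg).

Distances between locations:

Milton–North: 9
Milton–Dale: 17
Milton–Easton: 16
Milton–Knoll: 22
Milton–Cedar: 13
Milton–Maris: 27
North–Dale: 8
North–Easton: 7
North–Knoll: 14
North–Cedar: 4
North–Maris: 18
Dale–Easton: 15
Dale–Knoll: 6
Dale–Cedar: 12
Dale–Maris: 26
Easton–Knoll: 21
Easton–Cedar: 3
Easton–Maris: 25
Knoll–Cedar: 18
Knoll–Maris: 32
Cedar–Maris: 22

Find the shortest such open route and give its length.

Shortest open route: 68.

There are 6! = 720 possible orderings.
Milton - North - Dale - Easton - Knoll - Cedar - Maris: 9+8+15+21+18+22 = 93
Milton - North - Dale - Easton - Knoll - Maris - Cedar: 9+8+15+21+32+22 = 107
Milton - North - Dale - Easton - Cedar - Knoll - Maris: 9+8+15+3+18+32 = 85
Milton - North - Dale - Easton - Cedar - Maris - Knoll: 9+8+15+3+22+32 = 89
Milton - North - Dale - Easton - Maris - Knoll - Cedar: 9+8+15+25+32+18 = 107
Milton - North - Dale - Easton - Maris - Cedar - Knoll: 9+8+15+25+22+18 = 97
Milton - North - Dale - Knoll - Easton - Cedar - Maris: 9+8+6+21+3+22 = 69
Milton - North - Dale - Knoll - Easton - Maris - Cedar: 9+8+6+21+25+22 = 91
… (712 more)
Milton - Knoll - Dale - North - Easton - Cedar - Maris: 22+6+8+7+3+22 = 68  ← best
The minimum is 68.
One shortest path: Milton → Knoll → Dale → North → Easton → Cedar → Maris.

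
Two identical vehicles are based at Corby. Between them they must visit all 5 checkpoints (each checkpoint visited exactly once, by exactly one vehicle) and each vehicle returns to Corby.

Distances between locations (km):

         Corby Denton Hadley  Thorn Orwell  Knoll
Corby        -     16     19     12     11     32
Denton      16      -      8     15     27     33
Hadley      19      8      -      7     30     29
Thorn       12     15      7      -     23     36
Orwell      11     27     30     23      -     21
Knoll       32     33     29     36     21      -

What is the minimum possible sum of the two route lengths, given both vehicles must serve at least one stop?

107 km — the smallest possible combined total.

Try each way of splitting the stops between the two vehicles (each non-empty) and, for each split, find the best tour for each vehicle:
  {Denton} + {Hadley, Thorn, Orwell, Knoll}: 32 + 80 = 112
  {Hadley} + {Denton, Thorn, Orwell, Knoll}: 38 + 92 = 130
  {Denton, Hadley} + {Thorn, Orwell, Knoll}: 43 + 80 = 123
  {Thorn} + {Denton, Hadley, Orwell, Knoll}: 24 + 85 = 109
  {Denton, Thorn} + {Hadley, Orwell, Knoll}: 43 + 80 = 123
  {Hadley, Thorn} + {Denton, Orwell, Knoll}: 38 + 81 = 119
  … (15 splits in total)
  {Denton, Hadley, Thorn} + {Orwell, Knoll}: 43 + 64 = 107  ← best
Best: vehicle 1 Corby → Denton → Hadley → Thorn → Corby = 43; vehicle 2 Corby → Orwell → Knoll → Corby = 64; combined 107.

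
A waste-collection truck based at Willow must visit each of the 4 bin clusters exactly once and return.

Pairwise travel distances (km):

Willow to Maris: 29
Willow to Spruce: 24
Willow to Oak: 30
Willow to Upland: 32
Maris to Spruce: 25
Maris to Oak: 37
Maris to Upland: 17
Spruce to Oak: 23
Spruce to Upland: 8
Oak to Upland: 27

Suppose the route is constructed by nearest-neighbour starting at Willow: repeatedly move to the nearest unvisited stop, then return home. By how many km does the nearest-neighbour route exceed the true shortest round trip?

The nearest-neighbour route is 9 km longer than optimal.

Willow: Spruce=24, Maris=29, Oak=30, Upland=32 ⇒ Spruce
Spruce: Upland=8, Oak=23, Maris=25 ⇒ Upland
Upland: Maris=17, Oak=27 ⇒ Maris
Maris: Oak=37 ⇒ Oak
NN route Willow → Spruce → Upland → Maris → Oak → Willow costs 116.
Optimal: Willow → Maris → Upland → Spruce → Oak → Willow costs 107 (by enumerating all 12 distinct tours).
Excess = 116 − 107 = 9.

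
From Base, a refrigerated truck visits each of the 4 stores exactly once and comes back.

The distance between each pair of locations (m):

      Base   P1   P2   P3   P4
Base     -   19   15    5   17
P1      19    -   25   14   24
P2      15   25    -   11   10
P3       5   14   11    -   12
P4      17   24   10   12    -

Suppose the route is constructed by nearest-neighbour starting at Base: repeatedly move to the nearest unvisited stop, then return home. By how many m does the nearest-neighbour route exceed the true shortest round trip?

1 m longer than the optimal tour.

Base: P3=5, P2=15, P4=17, P1=19 ⇒ P3
P3: P2=11, P4=12, P1=14 ⇒ P2
P2: P4=10, P1=25 ⇒ P4
P4: P1=24 ⇒ P1
NN route Base → P3 → P2 → P4 → P1 → Base costs 69.
Optimal: Base → P2 → P4 → P1 → P3 → Base costs 68 (by enumerating all 12 distinct tours).
Excess = 69 − 68 = 1.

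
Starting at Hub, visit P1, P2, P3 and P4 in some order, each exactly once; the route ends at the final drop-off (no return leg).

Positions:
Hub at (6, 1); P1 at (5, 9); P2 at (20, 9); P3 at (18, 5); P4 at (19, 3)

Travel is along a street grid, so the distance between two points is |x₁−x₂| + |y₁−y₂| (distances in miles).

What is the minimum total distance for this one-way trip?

Shortest open route: 33 miles.

There are 4! = 24 possible orderings.
Hub→P1→P2→P3→P4: 9+15+6+3 = 33
Hub→P1→P2→P4→P3: 9+15+7+3 = 34
Hub→P1→P3→P2→P4: 9+17+6+7 = 39
Hub→P1→P3→P4→P2: 9+17+3+7 = 36
Hub→P1→P4→P2→P3: 9+20+7+6 = 42
Hub→P1→P4→P3→P2: 9+20+3+6 = 38
Hub→P2→P1→P3→P4: 22+15+17+3 = 57
Hub→P2→P1→P4→P3: 22+15+20+3 = 60
Hub→P2→P3→P1→P4: 22+6+17+20 = 65
Hub→P2→P3→P4→P1: 22+6+3+20 = 51
Hub→P2→P4→P1→P3: 22+7+20+17 = 66
Hub→P2→P4→P3→P1: 22+7+3+17 = 49
Hub→P3→P1→P2→P4: 16+17+15+7 = 55
Hub→P3→P1→P4→P2: 16+17+20+7 = 60
… (10 more)
The minimum is 33.
One shortest path: Hub → P1 → P2 → P3 → P4.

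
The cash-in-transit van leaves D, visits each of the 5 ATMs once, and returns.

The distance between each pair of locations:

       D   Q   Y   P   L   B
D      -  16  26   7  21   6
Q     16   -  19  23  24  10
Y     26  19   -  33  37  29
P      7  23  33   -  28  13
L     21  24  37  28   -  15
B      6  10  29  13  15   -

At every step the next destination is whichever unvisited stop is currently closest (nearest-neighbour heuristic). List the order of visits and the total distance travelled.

Total distance 117 via the nearest-neighbour route D → B → Q → Y → P → L → D.

At D the remaining stops are B 6, P 7, Q 16, L 21, Y 26; go to B.
At B the remaining stops are Q 10, P 13, L 15, Y 29; go to Q.
At Q the remaining stops are Y 19, P 23, L 24; go to Y.
At Y the remaining stops are P 33, L 37; go to P.
At P the remaining stops are L 28; go to L.
Return L→D: 21.
Total = 6 + 10 + 19 + 33 + 28 + 21 = 117.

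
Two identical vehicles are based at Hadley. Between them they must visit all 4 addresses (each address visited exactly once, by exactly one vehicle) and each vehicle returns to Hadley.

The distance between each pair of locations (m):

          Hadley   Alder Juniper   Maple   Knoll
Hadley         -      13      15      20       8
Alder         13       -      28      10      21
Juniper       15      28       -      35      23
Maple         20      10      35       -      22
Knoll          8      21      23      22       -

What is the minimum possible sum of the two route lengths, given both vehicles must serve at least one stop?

Minimum combined distance: 83 m.

There are 2^3 − 1 = 7 ways to divide the 4 stops into two non-empty groups. For each, the best each vehicle can do is its own shortest tour through its group:
  {Alder} + {Juniper, Maple, Knoll}: 26 + 80 = 106
  {Juniper} + {Alder, Maple, Knoll}: 30 + 53 = 83
  {Alder, Juniper} + {Maple, Knoll}: 56 + 50 = 106
  {Maple} + {Alder, Juniper, Knoll}: 40 + 72 = 112
  {Alder, Maple} + {Juniper, Knoll}: 43 + 46 = 89
  {Juniper, Maple} + {Alder, Knoll}: 70 + 42 = 112
  … (7 splits in total)
Best: vehicle 1 Hadley → Juniper → Hadley = 30; vehicle 2 Hadley → Alder → Maple → Knoll → Hadley = 53; combined 83.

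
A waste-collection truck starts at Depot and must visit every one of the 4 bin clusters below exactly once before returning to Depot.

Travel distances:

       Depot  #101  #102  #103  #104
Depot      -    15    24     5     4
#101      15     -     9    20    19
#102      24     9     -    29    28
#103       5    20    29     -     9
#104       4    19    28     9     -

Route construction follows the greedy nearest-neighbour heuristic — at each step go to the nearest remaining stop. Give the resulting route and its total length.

66 along Depot → #104 → #103 → #101 → #102 → Depot.

Depot → [#104:4 / #103:5 / #101:15 / #102:24] → #104 (4)
#104 → [#103:9 / #101:19 / #102:28] → #103 (9)
#103 → [#101:20 / #102:29] → #101 (20)
#101 → [#102:9] → #102 (9)
Return #102→Depot: 24.
Total = 4 + 9 + 20 + 9 + 24 = 66.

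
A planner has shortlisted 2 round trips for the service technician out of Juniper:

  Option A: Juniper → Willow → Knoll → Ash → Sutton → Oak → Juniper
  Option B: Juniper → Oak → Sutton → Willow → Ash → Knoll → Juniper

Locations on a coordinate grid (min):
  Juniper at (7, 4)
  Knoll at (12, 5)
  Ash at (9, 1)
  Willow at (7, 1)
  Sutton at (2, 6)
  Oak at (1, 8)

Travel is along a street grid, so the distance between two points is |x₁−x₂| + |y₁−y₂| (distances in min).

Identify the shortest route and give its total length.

Shortest is Option B, total 38 min.

Option A: 3 + 9 + 7 + 12 + 3 + 10 = 44
Option B: 10 + 3 + 10 + 2 + 7 + 6 = 38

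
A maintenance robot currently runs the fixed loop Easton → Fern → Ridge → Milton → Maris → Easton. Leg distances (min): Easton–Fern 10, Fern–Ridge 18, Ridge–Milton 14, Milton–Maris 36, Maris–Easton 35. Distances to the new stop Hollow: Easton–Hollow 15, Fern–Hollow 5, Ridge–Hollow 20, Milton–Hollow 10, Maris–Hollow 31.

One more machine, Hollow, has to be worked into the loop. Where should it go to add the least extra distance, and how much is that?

Insertion cost between consecutive stops i–j is d(i,Hollow) + d(Hollow,j) − d(i,j):
  between Easton and Fern: 15 + 5 − 10 = 10
  between Fern and Ridge: 5 + 20 − 18 = 7
  between Ridge and Milton: 20 + 10 − 14 = 16
  between Milton and Maris: 10 + 31 − 36 = 5
  between Maris and Easton: 31 + 15 − 35 = 11
Cheapest insertion is between Milton and Maris, adding 5.
New total = 113 + 5 = 118.

+5 min — insert Hollow between Milton and Maris.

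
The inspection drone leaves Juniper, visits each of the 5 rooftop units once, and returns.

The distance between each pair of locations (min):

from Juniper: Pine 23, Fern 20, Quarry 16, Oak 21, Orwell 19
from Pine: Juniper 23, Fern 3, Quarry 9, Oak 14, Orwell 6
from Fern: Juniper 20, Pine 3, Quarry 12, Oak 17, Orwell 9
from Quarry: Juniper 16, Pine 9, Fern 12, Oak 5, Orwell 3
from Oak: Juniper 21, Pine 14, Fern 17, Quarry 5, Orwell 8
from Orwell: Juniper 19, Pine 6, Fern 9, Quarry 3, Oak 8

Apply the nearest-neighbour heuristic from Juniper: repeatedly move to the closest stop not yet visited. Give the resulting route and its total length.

Nearest-neighbour total = 66 min; route Juniper → Quarry → Orwell → Pine → Fern → Oak → Juniper.

At Juniper the remaining stops are Quarry 16, Orwell 19, Fern 20, Oak 21, Pine 23; go to Quarry.
At Quarry the remaining stops are Orwell 3, Oak 5, Pine 9, Fern 12; go to Orwell.
At Orwell the remaining stops are Pine 6, Oak 8, Fern 9; go to Pine.
At Pine the remaining stops are Fern 3, Oak 14; go to Fern.
At Fern the remaining stops are Oak 17; go to Oak.
Return Oak→Juniper: 21.
Total = 16 + 3 + 6 + 3 + 17 + 21 = 66.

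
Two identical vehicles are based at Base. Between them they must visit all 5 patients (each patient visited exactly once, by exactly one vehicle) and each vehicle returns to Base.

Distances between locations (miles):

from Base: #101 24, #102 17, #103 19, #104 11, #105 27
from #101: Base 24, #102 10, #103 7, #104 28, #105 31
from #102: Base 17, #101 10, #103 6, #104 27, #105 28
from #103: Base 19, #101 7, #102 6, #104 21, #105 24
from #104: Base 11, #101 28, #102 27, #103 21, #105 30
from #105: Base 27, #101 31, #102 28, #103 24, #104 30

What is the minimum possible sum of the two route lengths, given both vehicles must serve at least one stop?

Check every non-empty split of the stops between the two vehicles; for each half take its own optimal tour:
  {#101} + {#102, #103, #104, #105}: 48 + 88 = 136
  {#102} + {#101, #103, #104, #105}: 34 + 96 = 130
  {#101, #102} + {#103, #104, #105}: 51 + 83 = 134
  {#103} + {#101, #102, #104, #105}: 38 + 99 = 137
  {#101, #103} + {#102, #104, #105}: 50 + 86 = 136
  {#102, #103} + {#101, #104, #105}: 42 + 96 = 138
  … (15 splits in total)
  {#104} + {#101, #102, #103, #105}: 22 + 85 = 107  ← best
Best: vehicle 1 Base → #104 → Base = 22; vehicle 2 Base → #102 → #101 → #103 → #105 → Base = 85; combined 107.

107 miles — the smallest possible combined total.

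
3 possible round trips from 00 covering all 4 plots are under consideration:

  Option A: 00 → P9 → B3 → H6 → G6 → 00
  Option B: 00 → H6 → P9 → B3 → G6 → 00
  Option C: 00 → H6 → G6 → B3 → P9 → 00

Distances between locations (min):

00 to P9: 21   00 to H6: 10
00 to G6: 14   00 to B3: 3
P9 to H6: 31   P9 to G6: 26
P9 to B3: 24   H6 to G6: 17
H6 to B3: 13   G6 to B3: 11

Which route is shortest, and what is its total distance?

Option A: 21 + 24 + 13 + 17 + 14 = 89
Option B: 10 + 31 + 24 + 11 + 14 = 90
Option C: 10 + 17 + 11 + 24 + 21 = 83

Shortest is Option C, total 83 min.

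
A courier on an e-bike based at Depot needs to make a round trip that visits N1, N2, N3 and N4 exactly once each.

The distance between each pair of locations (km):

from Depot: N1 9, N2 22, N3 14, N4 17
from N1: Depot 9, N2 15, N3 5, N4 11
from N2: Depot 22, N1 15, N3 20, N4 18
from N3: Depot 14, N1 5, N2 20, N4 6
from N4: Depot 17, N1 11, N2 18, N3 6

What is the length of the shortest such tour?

60 km — the shortest possible round trip.

Depot - N1 - N2 - N3 - N4 - Depot: 9+15+20+6+17 = 67
Depot - N1 - N2 - N4 - N3 - Depot: 9+15+18+6+14 = 62
Depot - N1 - N3 - N2 - N4 - Depot: 9+5+20+18+17 = 69
Depot - N1 - N3 - N4 - N2 - Depot: 9+5+6+18+22 = 60
Depot - N1 - N4 - N2 - N3 - Depot: 9+11+18+20+14 = 72
Depot - N1 - N4 - N3 - N2 - Depot: 9+11+6+20+22 = 68
Depot - N2 - N1 - N3 - N4 - Depot: 22+15+5+6+17 = 65
Depot - N2 - N1 - N4 - N3 - Depot: 22+15+11+6+14 = 68
Depot - N2 - N3 - N1 - N4 - Depot: 22+20+5+11+17 = 75
Depot - N2 - N4 - N1 - N3 - Depot: 22+18+11+5+14 = 70
Depot - N3 - N1 - N2 - N4 - Depot: 14+5+15+18+17 = 69
Depot - N3 - N2 - N1 - N4 - Depot: 14+20+15+11+17 = 77
The minimum is 60.
One optimal route: Depot → N1 → N3 → N4 → N2 → Depot (or its reverse).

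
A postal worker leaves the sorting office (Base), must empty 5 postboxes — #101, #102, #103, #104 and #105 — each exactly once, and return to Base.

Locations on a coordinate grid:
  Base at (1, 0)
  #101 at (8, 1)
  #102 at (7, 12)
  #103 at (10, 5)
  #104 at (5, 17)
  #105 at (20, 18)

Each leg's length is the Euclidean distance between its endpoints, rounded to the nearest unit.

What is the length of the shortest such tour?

With 5 stops there are 5!/2 = 60 distinct round trips (a route and its reverse cost the same).
Base-#101-#102-#103-#104-#105-Base: 7+11+8+13+15+26 = 80
Base-#101-#102-#103-#105-#104-Base: 7+11+8+16+15+17 = 74
Base-#101-#102-#104-#103-#105-Base: 7+11+5+13+16+26 = 78
Base-#101-#102-#104-#105-#103-Base: 7+11+5+15+16+10 = 64
Base-#101-#102-#105-#103-#104-Base: 7+11+14+16+13+17 = 78
Base-#101-#102-#105-#104-#103-Base: 7+11+14+15+13+10 = 70
Base-#101-#103-#102-#104-#105-Base: 7+4+8+5+15+26 = 65
Base-#101-#103-#102-#105-#104-Base: 7+4+8+14+15+17 = 65
Base-#101-#103-#104-#102-#105-Base: 7+4+13+5+14+26 = 69
Base-#101-#103-#104-#105-#102-Base: 7+4+13+15+14+13 = 66
Base-#101-#103-#105-#102-#104-Base: 7+4+16+14+5+17 = 63
Base-#101-#103-#105-#104-#102-Base: 7+4+16+15+5+13 = 60
Base-#101-#104-#102-#103-#105-Base: 7+16+5+8+16+26 = 78
Base-#101-#104-#102-#105-#103-Base: 7+16+5+14+16+10 = 68
… (46 more)
The minimum is 60.
One optimal route: Base → #101 → #103 → #105 → #104 → #102 → Base (or its reverse).

Minimum total distance: 60.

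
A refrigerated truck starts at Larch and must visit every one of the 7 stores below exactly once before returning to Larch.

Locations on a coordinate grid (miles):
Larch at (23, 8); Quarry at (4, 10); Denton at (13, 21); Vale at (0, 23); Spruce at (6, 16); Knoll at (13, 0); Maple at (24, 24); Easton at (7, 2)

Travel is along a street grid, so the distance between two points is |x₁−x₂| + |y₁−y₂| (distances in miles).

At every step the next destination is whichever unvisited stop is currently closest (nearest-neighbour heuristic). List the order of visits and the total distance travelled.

144 miles along Larch → Maple → Denton → Spruce → Quarry → Easton → Knoll → Vale → Larch.

From Larch: distances to unvisited — Maple=17, Knoll=18, Quarry=21, Easton=22, Denton=23, Spruce=25, Vale=38. Nearest is Maple (17).
From Maple: distances to unvisited — Denton=14, Vale=25, Spruce=26, Quarry=34, Knoll=35, Easton=39. Nearest is Denton (14).
From Denton: distances to unvisited — Spruce=12, Vale=15, Quarry=20, Knoll=21, Easton=25. Nearest is Spruce (12).
From Spruce: distances to unvisited — Quarry=8, Vale=13, Easton=15, Knoll=23. Nearest is Quarry (8).
From Quarry: distances to unvisited — Easton=11, Vale=17, Knoll=19. Nearest is Easton (11).
From Easton: distances to unvisited — Knoll=8, Vale=28. Nearest is Knoll (8).
From Knoll: distances to unvisited — Vale=36. Nearest is Vale (36).
Return Vale→Larch: 38.
Total = 17 + 14 + 12 + 8 + 11 + 8 + 36 + 38 = 144.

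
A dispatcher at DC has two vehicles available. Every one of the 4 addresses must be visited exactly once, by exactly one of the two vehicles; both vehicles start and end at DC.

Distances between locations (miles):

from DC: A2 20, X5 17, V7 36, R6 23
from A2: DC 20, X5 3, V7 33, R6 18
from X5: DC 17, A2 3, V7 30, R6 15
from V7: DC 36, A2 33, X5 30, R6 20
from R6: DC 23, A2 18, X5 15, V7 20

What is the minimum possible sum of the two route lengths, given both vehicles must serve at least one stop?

Minimum combined distance: 119 miles.

There are 2^3 − 1 = 7 ways to divide the 4 stops into two non-empty groups. For each, the best each vehicle can do is its own shortest tour through its group:
  {A2} + {X5, V7, R6}: 40 + 88 = 128
  {X5} + {A2, V7, R6}: 34 + 94 = 128
  {A2, X5} + {V7, R6}: 40 + 79 = 119
  {V7} + {A2, X5, R6}: 72 + 61 = 133
  {A2, V7} + {X5, R6}: 89 + 55 = 144
  {X5, V7} + {A2, R6}: 83 + 61 = 144
  … (7 splits in total)
Best: vehicle 1 DC → A2 → X5 → DC = 40; vehicle 2 DC → V7 → R6 → DC = 79; combined 119.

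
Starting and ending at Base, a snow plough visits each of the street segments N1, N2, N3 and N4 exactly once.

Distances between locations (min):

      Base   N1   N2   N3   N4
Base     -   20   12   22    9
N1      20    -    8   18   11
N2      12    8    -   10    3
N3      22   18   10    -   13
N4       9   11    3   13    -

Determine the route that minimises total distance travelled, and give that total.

Minimum total distance: 60 min.

There are 12 distinct closed tours to check (reversals are equivalent).
Base-N1-N2-N3-N4-Base: 20+8+10+13+9 = 60
Base-N1-N2-N4-N3-Base: 20+8+3+13+22 = 66
Base-N1-N3-N2-N4-Base: 20+18+10+3+9 = 60
Base-N1-N3-N4-N2-Base: 20+18+13+3+12 = 66
Base-N1-N4-N2-N3-Base: 20+11+3+10+22 = 66
Base-N1-N4-N3-N2-Base: 20+11+13+10+12 = 66
Base-N2-N1-N3-N4-Base: 12+8+18+13+9 = 60
Base-N2-N1-N4-N3-Base: 12+8+11+13+22 = 66
Base-N2-N3-N1-N4-Base: 12+10+18+11+9 = 60
Base-N2-N4-N1-N3-Base: 12+3+11+18+22 = 66
Base-N3-N1-N2-N4-Base: 22+18+8+3+9 = 60
Base-N3-N2-N1-N4-Base: 22+10+8+11+9 = 60
The minimum is 60.
One optimal route: Base → N1 → N2 → N3 → N4 → Base (or its reverse).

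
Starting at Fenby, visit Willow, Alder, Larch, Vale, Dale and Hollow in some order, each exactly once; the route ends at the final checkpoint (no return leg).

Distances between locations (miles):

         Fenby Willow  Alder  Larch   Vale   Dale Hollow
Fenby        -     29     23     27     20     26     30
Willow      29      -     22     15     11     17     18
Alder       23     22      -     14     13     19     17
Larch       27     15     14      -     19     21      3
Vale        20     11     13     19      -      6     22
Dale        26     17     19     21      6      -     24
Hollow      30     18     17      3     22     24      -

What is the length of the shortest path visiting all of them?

75 miles — the minimum one-way total.

There are 6! = 720 possible orderings.
Fenby→Willow→Alder→Larch→Vale→Dale→Hollow: 29+22+14+19+6+24 = 114
Fenby→Willow→Alder→Larch→Vale→Hollow→Dale: 29+22+14+19+22+24 = 130
Fenby→Willow→Alder→Larch→Dale→Vale→Hollow: 29+22+14+21+6+22 = 114
Fenby→Willow→Alder→Larch→Dale→Hollow→Vale: 29+22+14+21+24+22 = 132
Fenby→Willow→Alder→Larch→Hollow→Vale→Dale: 29+22+14+3+22+6 = 96
Fenby→Willow→Alder→Larch→Hollow→Dale→Vale: 29+22+14+3+24+6 = 98
Fenby→Willow→Alder→Vale→Larch→Dale→Hollow: 29+22+13+19+21+24 = 128
Fenby→Willow→Alder→Vale→Larch→Hollow→Dale: 29+22+13+19+3+24 = 110
… (712 more)
Fenby→Alder→Larch→Hollow→Willow→Vale→Dale: 23+14+3+18+11+6 = 75  ← best
The minimum is 75.
One shortest path: Fenby → Alder → Larch → Hollow → Willow → Vale → Dale.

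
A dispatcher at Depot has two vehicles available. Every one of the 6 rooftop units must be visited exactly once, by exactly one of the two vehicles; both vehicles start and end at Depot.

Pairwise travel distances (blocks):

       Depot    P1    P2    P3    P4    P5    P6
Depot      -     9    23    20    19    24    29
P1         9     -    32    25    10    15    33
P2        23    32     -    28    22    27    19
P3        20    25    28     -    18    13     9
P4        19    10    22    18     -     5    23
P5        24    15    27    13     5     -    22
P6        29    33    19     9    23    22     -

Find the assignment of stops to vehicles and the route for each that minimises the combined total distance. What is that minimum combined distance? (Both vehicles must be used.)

Check every non-empty split of the stops between the two vehicles; for each half take its own optimal tour:
  {P1} + {P2, P3, P4, P5, P6}: 18 + 88 = 106
  {P2} + {P1, P3, P4, P5, P6}: 46 + 75 = 121
  {P1, P2} + {P3, P4, P5, P6}: 64 + 75 = 139
  {P3} + {P1, P2, P4, P5, P6}: 40 + 88 = 128
  {P1, P3} + {P2, P4, P5, P6}: 54 + 88 = 142
  {P2, P3} + {P1, P4, P5, P6}: 71 + 75 = 146
  … (31 splits in total)
Best: vehicle 1 Depot → P1 → Depot = 18; vehicle 2 Depot → P2 → P6 → P3 → P5 → P4 → Depot = 88; combined 106.

Minimum combined distance: 106 blocks.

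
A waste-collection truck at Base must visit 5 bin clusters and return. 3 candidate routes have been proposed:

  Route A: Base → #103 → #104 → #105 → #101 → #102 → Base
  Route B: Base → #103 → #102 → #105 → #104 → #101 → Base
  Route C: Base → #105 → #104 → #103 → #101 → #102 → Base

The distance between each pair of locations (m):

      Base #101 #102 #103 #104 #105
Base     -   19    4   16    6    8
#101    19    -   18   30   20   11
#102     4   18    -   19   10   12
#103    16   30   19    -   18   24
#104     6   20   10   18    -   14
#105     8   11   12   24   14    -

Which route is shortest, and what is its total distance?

Route A: 16 + 18 + 14 + 11 + 18 + 4 = 81
Route B: 16 + 19 + 12 + 14 + 20 + 19 = 100
Route C: 8 + 14 + 18 + 30 + 18 + 4 = 92

81 m — Route A is the shortest.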